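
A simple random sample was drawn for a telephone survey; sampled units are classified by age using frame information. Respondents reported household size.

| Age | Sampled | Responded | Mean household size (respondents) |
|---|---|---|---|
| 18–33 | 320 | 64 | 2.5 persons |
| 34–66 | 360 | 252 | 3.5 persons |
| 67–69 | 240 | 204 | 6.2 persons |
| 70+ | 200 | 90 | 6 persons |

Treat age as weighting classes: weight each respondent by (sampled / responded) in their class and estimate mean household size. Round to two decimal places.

Class response rates: 18–33 64/320 = 20%, 34–66 252/360 = 70%, 67–69 204/240 = 85%, 70+ 90/200 = 45%.
Inverse-response-rate weighting restores each class to its sampled count, so class totals weight by n_sampled:
  18–33: 320 × 2.5 = 800
  34–66: 360 × 3.5 = 1260
  67–69: 240 × 6.2 = 1488
  70+: 200 × 6 = 1200
Adjusted estimate = 4748 / 1,120 = 4.23929 → 4.24.

4.24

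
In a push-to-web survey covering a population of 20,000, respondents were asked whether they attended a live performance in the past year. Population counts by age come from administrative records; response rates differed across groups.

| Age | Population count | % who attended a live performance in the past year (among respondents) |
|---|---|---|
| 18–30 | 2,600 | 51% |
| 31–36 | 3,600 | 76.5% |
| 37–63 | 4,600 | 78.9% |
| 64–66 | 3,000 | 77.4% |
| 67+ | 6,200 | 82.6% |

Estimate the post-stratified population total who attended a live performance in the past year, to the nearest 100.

Estimated count per cell = population count × respondent percentage:
  18–30: 2,600 × 51% = 1326
  31–36: 3,600 × 76.5% = 2754
  37–63: 4,600 × 78.9% = 3629.4
  64–66: 3,000 × 77.4% = 2322
  67+: 6,200 × 82.6% = 5121.2
Estimated total = 15152.6 → 15,200.

15,200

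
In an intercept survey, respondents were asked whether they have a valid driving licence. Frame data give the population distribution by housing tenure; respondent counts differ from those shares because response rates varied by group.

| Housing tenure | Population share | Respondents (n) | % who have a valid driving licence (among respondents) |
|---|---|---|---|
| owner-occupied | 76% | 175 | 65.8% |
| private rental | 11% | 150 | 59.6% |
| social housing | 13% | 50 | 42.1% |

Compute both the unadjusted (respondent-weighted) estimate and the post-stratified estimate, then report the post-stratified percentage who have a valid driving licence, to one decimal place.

Unadjusted (pooled respondent) estimate weights by respondent counts:
  (175/375)×65.8 + (150/375)×59.6 + (50/375)×42.1 = 60.16%
Post-stratifying to population shares instead:
  0.76×65.8 + 0.11×59.6 + 0.13×42.1 = 62.037%

62.0%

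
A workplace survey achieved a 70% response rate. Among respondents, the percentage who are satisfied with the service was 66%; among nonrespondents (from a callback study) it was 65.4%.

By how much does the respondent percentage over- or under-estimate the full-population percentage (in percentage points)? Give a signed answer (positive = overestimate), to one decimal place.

+0.2 percentage points

Nonresponse fraction = 1 − 0.7 = 0.3.
Bias = (nonresponse fraction) × (respondent percentage − nonrespondent percentage)
     = 0.3 × (66 − 65.4) = 0.3 × 0.6 = 0.18.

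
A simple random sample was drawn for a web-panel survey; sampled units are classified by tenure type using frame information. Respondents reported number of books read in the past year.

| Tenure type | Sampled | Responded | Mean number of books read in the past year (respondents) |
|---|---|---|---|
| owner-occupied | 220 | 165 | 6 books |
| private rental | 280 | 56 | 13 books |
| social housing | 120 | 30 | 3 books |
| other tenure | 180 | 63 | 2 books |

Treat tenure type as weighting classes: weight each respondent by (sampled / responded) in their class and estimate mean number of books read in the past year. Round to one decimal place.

Class response rates: owner-occupied 165/220 = 75%, private rental 56/280 = 20%, social housing 30/120 = 25%, other tenure 63/180 = 35%.
Weighting each respondent by the inverse class response rate inflates each class back to its sampled size, so the class weight is n_sampled:
  owner-occupied: 220 × 6 = 1320
  private rental: 280 × 13 = 3640
  social housing: 120 × 3 = 360
  other tenure: 180 × 2 = 360
Adjusted estimate = 5680 / 800 = 7.1 → 7.1.

7.1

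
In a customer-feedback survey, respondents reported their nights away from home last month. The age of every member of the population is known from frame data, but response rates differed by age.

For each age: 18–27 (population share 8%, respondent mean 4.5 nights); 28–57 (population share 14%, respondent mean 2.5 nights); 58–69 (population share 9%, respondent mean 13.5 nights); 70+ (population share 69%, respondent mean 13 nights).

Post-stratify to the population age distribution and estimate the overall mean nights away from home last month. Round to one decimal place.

Weight each group's respondent value by its population share:
  18–27: 0.08 × 4.5 = 0.36
  28–57: 0.14 × 2.5 = 0.35
  58–69: 0.09 × 13.5 = 1.215
  70+: 0.69 × 13 = 8.97
Post-stratified estimate = 10.895 → 10.9.

10.9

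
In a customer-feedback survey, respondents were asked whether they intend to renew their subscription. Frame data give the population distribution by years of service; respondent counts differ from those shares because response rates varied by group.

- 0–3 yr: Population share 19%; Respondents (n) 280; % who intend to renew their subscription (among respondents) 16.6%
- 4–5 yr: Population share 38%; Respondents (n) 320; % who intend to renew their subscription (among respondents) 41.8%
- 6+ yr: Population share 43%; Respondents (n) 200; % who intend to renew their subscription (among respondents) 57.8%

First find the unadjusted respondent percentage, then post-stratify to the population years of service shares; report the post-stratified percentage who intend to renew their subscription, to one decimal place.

Naive respondent-only estimate (weights = respondent counts):
  (280/800)×16.6 + (320/800)×41.8 + (200/800)×57.8 = 36.98%
Post-stratifying to population shares instead:
  0.19×16.6 + 0.38×41.8 + 0.43×57.8 = 43.892%

43.9%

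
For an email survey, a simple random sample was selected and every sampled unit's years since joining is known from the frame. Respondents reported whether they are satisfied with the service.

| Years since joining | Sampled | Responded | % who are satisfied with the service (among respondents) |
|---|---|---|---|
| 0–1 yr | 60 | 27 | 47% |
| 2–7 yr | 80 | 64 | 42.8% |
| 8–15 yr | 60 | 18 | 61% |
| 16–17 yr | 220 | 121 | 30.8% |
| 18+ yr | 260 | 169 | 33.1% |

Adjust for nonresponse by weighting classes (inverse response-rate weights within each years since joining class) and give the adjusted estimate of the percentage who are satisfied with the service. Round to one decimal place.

37.2%

Class response rates: 0–1 yr 27/60 = 45%, 2–7 yr 64/80 = 80%, 8–15 yr 18/60 = 30%, 16–17 yr 121/220 = 55%, 18+ yr 169/260 = 65%.
Weighting each respondent by the inverse class response rate inflates each class back to its sampled size, so the class weight is n_sampled:
  0–1 yr: 60 × 47 = 2820
  2–7 yr: 80 × 42.8 = 3424
  8–15 yr: 60 × 61 = 3660
  16–17 yr: 220 × 30.8 = 6776
  18+ yr: 260 × 33.1 = 8606
Adjusted estimate = 25,286 / 680 = 37.1853 → 37.2%.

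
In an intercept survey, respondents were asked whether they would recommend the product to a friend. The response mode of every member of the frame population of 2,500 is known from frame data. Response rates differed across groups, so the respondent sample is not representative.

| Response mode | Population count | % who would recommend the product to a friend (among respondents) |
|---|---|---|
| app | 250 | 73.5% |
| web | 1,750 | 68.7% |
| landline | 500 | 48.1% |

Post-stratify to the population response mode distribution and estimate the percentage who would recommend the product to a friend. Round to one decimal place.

65.1%

Reweight to the known response mode distribution:
  app: (250/2,500) × 73.5 = 7.35
  web: (1,750/2,500) × 68.7 = 48.09
  landline: (500/2,500) × 48.1 = 9.62
Post-stratified estimate = 65.06 → 65.1%.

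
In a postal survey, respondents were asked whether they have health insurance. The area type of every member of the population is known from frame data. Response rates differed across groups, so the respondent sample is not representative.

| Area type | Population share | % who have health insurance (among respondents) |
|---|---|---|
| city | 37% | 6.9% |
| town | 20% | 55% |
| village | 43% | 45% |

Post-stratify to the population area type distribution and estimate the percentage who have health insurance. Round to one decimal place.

32.9%

Reweight to the known area type distribution:
  city: 0.37 × 6.9 = 2.553
  town: 0.2 × 55 = 11
  village: 0.43 × 45 = 19.35
Post-stratified estimate = 32.903 → 32.9%.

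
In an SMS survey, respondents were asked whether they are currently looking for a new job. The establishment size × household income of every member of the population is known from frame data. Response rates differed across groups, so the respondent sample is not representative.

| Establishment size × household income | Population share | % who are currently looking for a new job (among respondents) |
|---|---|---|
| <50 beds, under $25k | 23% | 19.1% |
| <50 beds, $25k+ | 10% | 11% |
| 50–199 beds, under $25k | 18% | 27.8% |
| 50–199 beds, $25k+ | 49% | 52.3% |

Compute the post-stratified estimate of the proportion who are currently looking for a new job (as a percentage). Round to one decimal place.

36.1%

Weight each group's respondent value by its population share:
  <50 beds, under $25k: 0.23 × 19.1 = 4.393
  <50 beds, $25k+: 0.1 × 11 = 1.1
  50–199 beds, under $25k: 0.18 × 27.8 = 5.004
  50–199 beds, $25k+: 0.49 × 52.3 = 25.627
Post-stratified estimate = 36.124 → 36.1%.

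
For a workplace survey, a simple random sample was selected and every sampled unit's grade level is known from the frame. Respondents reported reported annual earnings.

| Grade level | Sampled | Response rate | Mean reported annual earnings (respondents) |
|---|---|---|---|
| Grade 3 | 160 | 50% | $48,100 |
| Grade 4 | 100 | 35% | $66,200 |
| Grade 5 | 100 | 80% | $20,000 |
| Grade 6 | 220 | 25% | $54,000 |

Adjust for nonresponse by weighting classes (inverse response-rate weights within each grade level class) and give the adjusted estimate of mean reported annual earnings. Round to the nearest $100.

$48,600

Each respondent's weight = sampled/responded in their class; summing within a class gives n_sampled, so:
  Grade 3: 160 × 48,100 = 7,696,000
  Grade 4: 100 × 66,200 = 6,620,000
  Grade 5: 100 × 20,000 = 2,000,000
  Grade 6: 220 × 54,000 = 11,880,000
Adjusted estimate = 28,196,000 / 580 = 48613.8 → $48,600.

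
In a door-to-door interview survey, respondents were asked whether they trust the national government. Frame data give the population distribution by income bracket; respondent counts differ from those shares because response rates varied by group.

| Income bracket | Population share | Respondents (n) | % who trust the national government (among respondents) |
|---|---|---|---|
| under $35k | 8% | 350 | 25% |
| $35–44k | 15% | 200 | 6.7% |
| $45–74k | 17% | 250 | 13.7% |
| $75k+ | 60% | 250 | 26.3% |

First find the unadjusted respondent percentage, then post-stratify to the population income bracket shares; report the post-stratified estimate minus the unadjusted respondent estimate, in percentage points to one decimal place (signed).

+2.0 percentage points

Unadjusted (pooled respondent) estimate weights by respondent counts:
  (350/1050)×25 + (200/1050)×6.7 + (250/1050)×13.7 + (250/1050)×26.3 = 19.1333%
Reweighting by population income bracket shares:
  0.08×25 + 0.15×6.7 + 0.17×13.7 + 0.6×26.3 = 21.114%
Difference = 21.114 − 19.1333 = 1.9807 pp.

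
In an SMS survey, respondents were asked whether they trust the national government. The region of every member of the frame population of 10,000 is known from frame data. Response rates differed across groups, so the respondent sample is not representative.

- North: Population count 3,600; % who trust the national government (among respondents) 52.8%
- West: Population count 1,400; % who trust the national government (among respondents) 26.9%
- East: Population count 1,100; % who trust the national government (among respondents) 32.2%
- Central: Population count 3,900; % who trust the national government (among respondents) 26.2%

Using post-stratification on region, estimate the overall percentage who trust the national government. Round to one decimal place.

Reweight to the known region distribution:
  North: (3,600/10,000) × 52.8 = 19.008
  West: (1,400/10,000) × 26.9 = 3.766
  East: (1,100/10,000) × 32.2 = 3.542
  Central: (3,900/10,000) × 26.2 = 10.218
Post-stratified estimate = 36.534 → 36.5%.

36.5%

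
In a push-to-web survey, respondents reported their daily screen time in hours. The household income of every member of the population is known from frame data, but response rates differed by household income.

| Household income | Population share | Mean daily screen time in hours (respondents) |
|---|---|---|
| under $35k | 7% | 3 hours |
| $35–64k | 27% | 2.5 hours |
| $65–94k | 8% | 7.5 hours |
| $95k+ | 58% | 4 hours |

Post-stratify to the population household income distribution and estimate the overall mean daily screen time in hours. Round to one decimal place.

3.8

Weight each group's respondent value by its population share:
  under $35k: 0.07 × 3 = 0.21
  $35–64k: 0.27 × 2.5 = 0.675
  $65–94k: 0.08 × 7.5 = 0.6
  $95k+: 0.58 × 4 = 2.32
Post-stratified estimate = 3.805 → 3.8.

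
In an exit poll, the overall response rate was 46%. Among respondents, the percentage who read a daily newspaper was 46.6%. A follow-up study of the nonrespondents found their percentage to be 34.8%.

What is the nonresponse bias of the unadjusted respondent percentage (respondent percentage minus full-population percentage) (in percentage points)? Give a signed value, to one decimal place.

Nonresponse fraction = 1 − 0.46 = 0.54.
Bias = (nonresponse fraction) × (respondent percentage − nonrespondent percentage)
     = 0.54 × (46.6 − 34.8) = 0.54 × 11.8 = 6.372.

+6.4 percentage points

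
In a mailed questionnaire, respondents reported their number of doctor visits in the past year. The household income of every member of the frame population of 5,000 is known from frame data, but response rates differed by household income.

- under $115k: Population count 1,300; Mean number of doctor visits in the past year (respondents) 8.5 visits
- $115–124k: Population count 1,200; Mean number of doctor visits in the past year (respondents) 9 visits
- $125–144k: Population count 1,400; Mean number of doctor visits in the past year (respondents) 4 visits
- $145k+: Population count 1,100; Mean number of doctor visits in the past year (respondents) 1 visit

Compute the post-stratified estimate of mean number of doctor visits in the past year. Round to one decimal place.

5.7

Reweight to the known household income distribution:
  under $115k: (1,300/5,000) × 8.5 = 2.21
  $115–124k: (1,200/5,000) × 9 = 2.16
  $125–144k: (1,400/5,000) × 4 = 1.12
  $145k+: (1,100/5,000) × 1 = 0.22
Post-stratified estimate = 5.71 → 5.7.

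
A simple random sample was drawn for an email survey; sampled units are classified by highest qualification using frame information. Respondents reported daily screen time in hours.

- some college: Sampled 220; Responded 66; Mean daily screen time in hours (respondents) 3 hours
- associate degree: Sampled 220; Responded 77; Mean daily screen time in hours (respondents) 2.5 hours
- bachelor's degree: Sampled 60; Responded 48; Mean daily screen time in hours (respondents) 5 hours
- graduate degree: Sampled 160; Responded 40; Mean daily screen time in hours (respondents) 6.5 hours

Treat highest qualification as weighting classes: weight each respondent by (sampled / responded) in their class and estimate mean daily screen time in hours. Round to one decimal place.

Class response rates: some college 66/220 = 30%, associate degree 77/220 = 35%, bachelor's degree 48/60 = 80%, graduate degree 40/160 = 25%.
Each respondent's weight = sampled/responded in their class; summing within a class gives n_sampled, so:
  some college: 220 × 3 = 660
  associate degree: 220 × 2.5 = 550
  bachelor's degree: 60 × 5 = 300
  graduate degree: 160 × 6.5 = 1040
Adjusted estimate = 2550 / 660 = 3.86364 → 3.9.

3.9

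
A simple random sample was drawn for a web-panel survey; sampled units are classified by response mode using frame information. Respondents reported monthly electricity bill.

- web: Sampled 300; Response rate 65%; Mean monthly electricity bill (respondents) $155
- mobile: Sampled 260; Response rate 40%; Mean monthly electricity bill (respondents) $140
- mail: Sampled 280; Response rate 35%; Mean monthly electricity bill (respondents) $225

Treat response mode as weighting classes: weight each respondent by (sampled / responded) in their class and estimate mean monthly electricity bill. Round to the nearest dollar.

Weighting each respondent by the inverse class response rate inflates each class back to its sampled size, so the class weight is n_sampled:
  web: 300 × 155 = 46,500
  mobile: 260 × 140 = 36,400
  mail: 280 × 225 = 63,000
Adjusted estimate = 145,900 / 840 = 173.69 → $174.

$174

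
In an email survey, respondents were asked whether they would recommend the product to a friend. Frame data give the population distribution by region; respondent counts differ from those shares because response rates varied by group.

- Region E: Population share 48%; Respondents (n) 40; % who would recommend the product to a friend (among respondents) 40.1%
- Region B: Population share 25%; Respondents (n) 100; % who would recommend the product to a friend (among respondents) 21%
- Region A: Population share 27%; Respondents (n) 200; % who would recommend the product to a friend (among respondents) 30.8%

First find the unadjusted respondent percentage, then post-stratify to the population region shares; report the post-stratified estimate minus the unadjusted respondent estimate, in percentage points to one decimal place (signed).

+3.8 percentage points

Without adjustment, the pooled respondent share is:
  (40/340)×40.1 + (100/340)×21 + (200/340)×30.8 = 29.0118%
Post-stratified estimate weights by population shares:
  0.48×40.1 + 0.25×21 + 0.27×30.8 = 32.814%
Difference = 32.814 − 29.0118 = 3.8022 pp.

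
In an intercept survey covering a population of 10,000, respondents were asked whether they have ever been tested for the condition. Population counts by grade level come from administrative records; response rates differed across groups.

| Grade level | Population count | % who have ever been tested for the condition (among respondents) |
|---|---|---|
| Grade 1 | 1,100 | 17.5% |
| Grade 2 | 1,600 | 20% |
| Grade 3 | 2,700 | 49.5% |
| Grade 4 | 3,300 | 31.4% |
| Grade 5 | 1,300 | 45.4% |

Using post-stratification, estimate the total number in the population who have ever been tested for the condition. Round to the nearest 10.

Each cell contributes its population count × the respondent rate:
  Grade 1: 1,100 × 17.5% = 192.5
  Grade 2: 1,600 × 20% = 320
  Grade 3: 2,700 × 49.5% = 1336.5
  Grade 4: 3,300 × 31.4% = 1036.2
  Grade 5: 1,300 × 45.4% = 590.2
Estimated total = 3475.4 → 3,480.

3,480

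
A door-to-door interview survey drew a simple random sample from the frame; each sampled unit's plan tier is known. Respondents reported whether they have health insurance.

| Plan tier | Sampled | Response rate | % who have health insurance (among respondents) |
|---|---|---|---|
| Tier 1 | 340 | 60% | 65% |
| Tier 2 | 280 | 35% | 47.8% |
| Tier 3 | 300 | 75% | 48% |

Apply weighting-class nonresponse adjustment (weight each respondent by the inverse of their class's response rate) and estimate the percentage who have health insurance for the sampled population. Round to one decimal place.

Weighting each respondent by the inverse class response rate inflates each class back to its sampled size, so the class weight is n_sampled:
  Tier 1: 340 × 65 = 22,100
  Tier 2: 280 × 47.8 = 13,384
  Tier 3: 300 × 48 = 14,400
Adjusted estimate = 49,884 / 920 = 54.2217 → 54.2%.

54.2%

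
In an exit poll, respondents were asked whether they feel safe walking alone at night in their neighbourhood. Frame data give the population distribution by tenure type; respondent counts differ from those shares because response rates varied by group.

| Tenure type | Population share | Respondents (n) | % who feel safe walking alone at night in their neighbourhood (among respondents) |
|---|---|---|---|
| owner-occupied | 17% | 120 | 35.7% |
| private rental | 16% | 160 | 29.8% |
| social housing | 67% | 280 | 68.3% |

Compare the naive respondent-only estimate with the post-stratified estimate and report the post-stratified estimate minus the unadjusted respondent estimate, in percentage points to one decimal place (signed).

Unadjusted (pooled respondent) estimate weights by respondent counts:
  (120/560)×35.7 + (160/560)×29.8 + (280/560)×68.3 = 50.3143%
Post-stratified estimate weights by population shares:
  0.17×35.7 + 0.16×29.8 + 0.67×68.3 = 56.598%
Difference = 56.598 − 50.3143 = 6.2837 pp.

+6.3 percentage points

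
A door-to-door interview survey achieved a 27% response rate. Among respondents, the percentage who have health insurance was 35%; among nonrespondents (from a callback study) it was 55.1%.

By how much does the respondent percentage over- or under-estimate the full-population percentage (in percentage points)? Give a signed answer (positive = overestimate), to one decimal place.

Nonresponse fraction = 1 − 0.27 = 0.73.
Bias = (nonresponse fraction) × (respondent percentage − nonrespondent percentage)
     = 0.73 × (35 − 55.1) = 0.73 × -20.1 = -14.673.

-14.7 percentage points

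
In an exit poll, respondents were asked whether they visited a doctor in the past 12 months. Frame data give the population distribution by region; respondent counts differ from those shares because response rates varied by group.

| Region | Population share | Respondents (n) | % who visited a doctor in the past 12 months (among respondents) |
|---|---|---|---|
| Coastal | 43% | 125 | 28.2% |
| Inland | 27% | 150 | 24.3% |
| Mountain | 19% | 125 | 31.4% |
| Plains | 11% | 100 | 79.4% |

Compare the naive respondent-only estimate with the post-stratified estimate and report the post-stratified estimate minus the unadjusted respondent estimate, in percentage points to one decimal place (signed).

-4.7 percentage points

Unadjusted (pooled respondent) estimate weights by respondent counts:
  (125/500)×28.2 + (150/500)×24.3 + (125/500)×31.4 + (100/500)×79.4 = 38.07%
Reweighting by population region shares:
  0.43×28.2 + 0.27×24.3 + 0.19×31.4 + 0.11×79.4 = 33.387%
Difference = 33.387 − 38.07 = -4.683 pp.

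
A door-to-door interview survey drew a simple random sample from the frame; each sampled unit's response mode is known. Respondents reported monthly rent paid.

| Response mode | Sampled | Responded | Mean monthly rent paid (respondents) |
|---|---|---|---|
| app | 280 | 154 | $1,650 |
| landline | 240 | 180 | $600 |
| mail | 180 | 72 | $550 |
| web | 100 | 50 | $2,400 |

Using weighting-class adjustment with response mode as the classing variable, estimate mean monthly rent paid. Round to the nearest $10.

$1,180

Response rates by class: app 154/280 = 55%, landline 180/240 = 75%, mail 72/180 = 40%, web 50/100 = 50%.
With weight = n_sampled/n_responded per class, the weighted class total is n_sampled:
  app: 280 × 1650 = 462,000
  landline: 240 × 600 = 144,000
  mail: 180 × 550 = 99,000
  web: 100 × 2400 = 240,000
Adjusted estimate = 945,000 / 800 = 1181.25 → $1,180.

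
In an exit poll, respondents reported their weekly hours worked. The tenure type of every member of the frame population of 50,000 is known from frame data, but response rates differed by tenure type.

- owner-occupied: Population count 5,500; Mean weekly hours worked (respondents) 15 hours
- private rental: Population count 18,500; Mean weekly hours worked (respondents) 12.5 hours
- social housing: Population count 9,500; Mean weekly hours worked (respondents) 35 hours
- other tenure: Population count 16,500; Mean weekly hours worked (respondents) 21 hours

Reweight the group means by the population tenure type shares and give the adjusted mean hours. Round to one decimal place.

Reweight to the known tenure type distribution:
  owner-occupied: (5,500/50,000) × 15 = 1.65
  private rental: (18,500/50,000) × 12.5 = 4.625
  social housing: (9,500/50,000) × 35 = 6.65
  other tenure: (16,500/50,000) × 21 = 6.93
Post-stratified estimate = 19.855 → 19.9.

19.9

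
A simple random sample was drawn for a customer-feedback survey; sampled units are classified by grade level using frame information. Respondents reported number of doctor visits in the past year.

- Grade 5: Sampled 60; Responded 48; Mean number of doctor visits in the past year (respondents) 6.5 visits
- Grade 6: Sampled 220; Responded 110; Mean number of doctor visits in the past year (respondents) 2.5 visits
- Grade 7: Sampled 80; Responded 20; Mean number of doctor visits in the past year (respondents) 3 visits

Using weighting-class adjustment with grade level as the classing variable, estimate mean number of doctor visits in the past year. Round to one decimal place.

Response rates by class: Grade 5 48/60 = 80%, Grade 6 110/220 = 50%, Grade 7 20/80 = 25%.
Each respondent's weight = sampled/responded in their class; summing within a class gives n_sampled, so:
  Grade 5: 60 × 6.5 = 390
  Grade 6: 220 × 2.5 = 550
  Grade 7: 80 × 3 = 240
Adjusted estimate = 1180 / 360 = 3.27778 → 3.3.

3.3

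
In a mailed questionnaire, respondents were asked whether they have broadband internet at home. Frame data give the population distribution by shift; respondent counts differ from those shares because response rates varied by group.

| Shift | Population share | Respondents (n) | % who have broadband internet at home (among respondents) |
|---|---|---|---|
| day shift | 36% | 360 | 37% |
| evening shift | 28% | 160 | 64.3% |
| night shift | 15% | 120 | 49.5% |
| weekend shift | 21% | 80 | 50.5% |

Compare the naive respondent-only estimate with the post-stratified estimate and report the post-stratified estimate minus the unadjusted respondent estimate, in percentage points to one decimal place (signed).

+2.7 percentage points

Naive respondent-only estimate (weights = respondent counts):
  (360/720)×37 + (160/720)×64.3 + (120/720)×49.5 + (80/720)×50.5 = 46.65%
Post-stratified estimate weights by population shares:
  0.36×37 + 0.28×64.3 + 0.15×49.5 + 0.21×50.5 = 49.354%
Difference = 49.354 − 46.65 = 2.704 pp.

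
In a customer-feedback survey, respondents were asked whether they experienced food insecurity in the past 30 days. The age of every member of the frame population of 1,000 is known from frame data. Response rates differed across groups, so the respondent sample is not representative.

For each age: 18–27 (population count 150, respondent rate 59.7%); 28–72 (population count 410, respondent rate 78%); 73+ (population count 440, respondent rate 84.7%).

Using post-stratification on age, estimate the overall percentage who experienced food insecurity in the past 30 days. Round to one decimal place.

78.2%

Post-stratification weights by population share, not respondent share:
  18–27: (150/1,000) × 59.7 = 8.955
  28–72: (410/1,000) × 78 = 31.98
  73+: (440/1,000) × 84.7 = 37.268
Post-stratified estimate = 78.203 → 78.2%.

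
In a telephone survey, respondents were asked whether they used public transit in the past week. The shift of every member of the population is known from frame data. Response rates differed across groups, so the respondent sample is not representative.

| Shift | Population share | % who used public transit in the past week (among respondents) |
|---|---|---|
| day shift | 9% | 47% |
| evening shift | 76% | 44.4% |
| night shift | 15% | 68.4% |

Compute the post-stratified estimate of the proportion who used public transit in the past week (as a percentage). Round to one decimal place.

48.2%

Reweight to the known shift distribution:
  day shift: 0.09 × 47 = 4.23
  evening shift: 0.76 × 44.4 = 33.744
  night shift: 0.15 × 68.4 = 10.26
Post-stratified estimate = 48.234 → 48.2%.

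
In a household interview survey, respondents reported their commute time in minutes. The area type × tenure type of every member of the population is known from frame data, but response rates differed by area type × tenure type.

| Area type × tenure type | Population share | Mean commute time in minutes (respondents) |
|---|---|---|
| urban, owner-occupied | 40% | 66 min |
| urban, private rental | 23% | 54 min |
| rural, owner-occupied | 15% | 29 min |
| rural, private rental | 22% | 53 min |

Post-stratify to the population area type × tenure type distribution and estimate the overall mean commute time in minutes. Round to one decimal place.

Weight each group's respondent value by its population share:
  urban, owner-occupied: 0.4 × 66 = 26.4
  urban, private rental: 0.23 × 54 = 12.42
  rural, owner-occupied: 0.15 × 29 = 4.35
  rural, private rental: 0.22 × 53 = 11.66
Post-stratified estimate = 54.83 → 54.8.

54.8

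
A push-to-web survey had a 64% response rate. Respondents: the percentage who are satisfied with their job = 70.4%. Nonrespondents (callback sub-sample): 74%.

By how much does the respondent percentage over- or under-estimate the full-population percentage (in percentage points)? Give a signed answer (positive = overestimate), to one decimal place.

Nonresponse fraction = 1 − 0.64 = 0.36.
Bias = (nonresponse fraction) × (respondent percentage − nonrespondent percentage)
     = 0.36 × (70.4 − 74) = 0.36 × -3.6 = -1.296.

-1.3 percentage points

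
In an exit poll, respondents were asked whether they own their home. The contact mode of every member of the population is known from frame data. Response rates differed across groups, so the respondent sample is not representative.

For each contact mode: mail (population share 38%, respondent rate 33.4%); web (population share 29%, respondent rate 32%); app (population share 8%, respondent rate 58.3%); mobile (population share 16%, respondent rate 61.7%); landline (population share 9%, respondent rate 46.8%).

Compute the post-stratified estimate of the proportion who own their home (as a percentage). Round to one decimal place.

40.7%

Weight each group's respondent value by its population share:
  mail: 0.38 × 33.4 = 12.692
  web: 0.29 × 32 = 9.28
  app: 0.08 × 58.3 = 4.664
  mobile: 0.16 × 61.7 = 9.872
  landline: 0.09 × 46.8 = 4.212
Post-stratified estimate = 40.72 → 40.7%.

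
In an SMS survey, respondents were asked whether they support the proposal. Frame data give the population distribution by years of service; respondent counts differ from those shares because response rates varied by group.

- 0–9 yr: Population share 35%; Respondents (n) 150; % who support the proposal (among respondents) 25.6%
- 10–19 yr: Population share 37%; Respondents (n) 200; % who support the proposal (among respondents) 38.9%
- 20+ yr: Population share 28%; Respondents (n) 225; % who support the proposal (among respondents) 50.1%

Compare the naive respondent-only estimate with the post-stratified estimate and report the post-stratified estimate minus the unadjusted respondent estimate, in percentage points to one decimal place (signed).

Unadjusted (pooled respondent) estimate weights by respondent counts:
  (150/575)×25.6 + (200/575)×38.9 + (225/575)×50.1 = 39.813%
Post-stratifying to population shares instead:
  0.35×25.6 + 0.37×38.9 + 0.28×50.1 = 37.381%
Difference = 37.381 − 39.813 = -2.432 pp.

-2.4 percentage points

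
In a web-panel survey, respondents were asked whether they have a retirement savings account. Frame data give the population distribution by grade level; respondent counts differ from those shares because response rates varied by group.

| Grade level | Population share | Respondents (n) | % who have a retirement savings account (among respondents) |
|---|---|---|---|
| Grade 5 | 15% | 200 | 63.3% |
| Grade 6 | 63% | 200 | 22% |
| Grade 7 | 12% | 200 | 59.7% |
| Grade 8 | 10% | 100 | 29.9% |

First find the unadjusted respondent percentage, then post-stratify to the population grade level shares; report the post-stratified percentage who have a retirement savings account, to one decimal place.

Naive respondent-only estimate (weights = respondent counts):
  (200/700)×63.3 + (200/700)×22 + (200/700)×59.7 + (100/700)×29.9 = 45.7%
Post-stratifying to population shares instead:
  0.15×63.3 + 0.63×22 + 0.12×59.7 + 0.1×29.9 = 33.509%

33.5%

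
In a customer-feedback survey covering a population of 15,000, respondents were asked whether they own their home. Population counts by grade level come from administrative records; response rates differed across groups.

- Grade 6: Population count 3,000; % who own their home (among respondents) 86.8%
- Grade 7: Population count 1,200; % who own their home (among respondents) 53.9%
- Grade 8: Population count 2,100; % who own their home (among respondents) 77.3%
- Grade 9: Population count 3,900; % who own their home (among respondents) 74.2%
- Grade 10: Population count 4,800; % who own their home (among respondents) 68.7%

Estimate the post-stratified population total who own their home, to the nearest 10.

11,070

Each cell contributes its population count × the respondent rate:
  Grade 6: 3,000 × 86.8% = 2604
  Grade 7: 1,200 × 53.9% = 646.8
  Grade 8: 2,100 × 77.3% = 1623.3
  Grade 9: 3,900 × 74.2% = 2893.8
  Grade 10: 4,800 × 68.7% = 3297.6
Estimated total = 11065.5 → 11,070.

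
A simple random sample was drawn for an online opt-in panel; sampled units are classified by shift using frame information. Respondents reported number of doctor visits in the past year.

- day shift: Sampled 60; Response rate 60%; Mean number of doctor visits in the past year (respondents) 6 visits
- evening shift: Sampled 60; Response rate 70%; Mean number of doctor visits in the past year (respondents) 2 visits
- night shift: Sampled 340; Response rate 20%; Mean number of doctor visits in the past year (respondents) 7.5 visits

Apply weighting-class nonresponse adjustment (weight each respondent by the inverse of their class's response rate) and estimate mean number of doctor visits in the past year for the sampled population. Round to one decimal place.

Inverse-response-rate weighting restores each class to its sampled count, so class totals weight by n_sampled:
  day shift: 60 × 6 = 360
  evening shift: 60 × 2 = 120
  night shift: 340 × 7.5 = 2550
Adjusted estimate = 3030 / 460 = 6.58696 → 6.6.

6.6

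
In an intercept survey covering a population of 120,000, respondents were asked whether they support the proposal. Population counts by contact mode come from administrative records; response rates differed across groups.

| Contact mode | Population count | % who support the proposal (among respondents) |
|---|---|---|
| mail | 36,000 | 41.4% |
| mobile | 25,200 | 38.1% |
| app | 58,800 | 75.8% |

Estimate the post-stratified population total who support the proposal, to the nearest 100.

69,100

Estimated count per cell = population count × respondent percentage:
  mail: 36,000 × 41.4% = 14,904
  mobile: 25,200 × 38.1% = 9601.2
  app: 58,800 × 75.8% = 44570.4
Estimated total = 69075.6 → 69,100.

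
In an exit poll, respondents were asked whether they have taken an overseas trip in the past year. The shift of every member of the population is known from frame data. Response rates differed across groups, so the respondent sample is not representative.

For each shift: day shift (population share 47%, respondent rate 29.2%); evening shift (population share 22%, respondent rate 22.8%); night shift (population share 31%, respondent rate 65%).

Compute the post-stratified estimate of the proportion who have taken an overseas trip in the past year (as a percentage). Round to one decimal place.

Post-stratification weights by population share, not respondent share:
  day shift: 0.47 × 29.2 = 13.724
  evening shift: 0.22 × 22.8 = 5.016
  night shift: 0.31 × 65 = 20.15
Post-stratified estimate = 38.89 → 38.9%.

38.9%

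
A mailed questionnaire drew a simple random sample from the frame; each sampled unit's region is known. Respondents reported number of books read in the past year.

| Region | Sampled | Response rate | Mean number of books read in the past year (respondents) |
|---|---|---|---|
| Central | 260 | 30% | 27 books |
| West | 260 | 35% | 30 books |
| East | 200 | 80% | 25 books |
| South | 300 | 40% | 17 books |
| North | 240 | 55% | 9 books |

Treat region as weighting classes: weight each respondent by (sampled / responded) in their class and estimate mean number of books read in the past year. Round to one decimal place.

21.5

Inverse-response-rate weighting restores each class to its sampled count, so class totals weight by n_sampled:
  Central: 260 × 27 = 7020
  West: 260 × 30 = 7800
  East: 200 × 25 = 5000
  South: 300 × 17 = 5100
  North: 240 × 9 = 2160
Adjusted estimate = 27,080 / 1,260 = 21.4921 → 21.5.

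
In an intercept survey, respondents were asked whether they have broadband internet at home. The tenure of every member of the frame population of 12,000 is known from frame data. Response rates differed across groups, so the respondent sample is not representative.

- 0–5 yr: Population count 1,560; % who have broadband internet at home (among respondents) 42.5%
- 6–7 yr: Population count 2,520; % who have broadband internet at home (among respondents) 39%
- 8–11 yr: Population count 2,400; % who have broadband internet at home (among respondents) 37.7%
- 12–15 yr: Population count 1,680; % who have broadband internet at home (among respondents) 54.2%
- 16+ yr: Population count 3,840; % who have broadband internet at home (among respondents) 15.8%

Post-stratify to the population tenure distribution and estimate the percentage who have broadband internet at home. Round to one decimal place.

33.9%

Weight each group's respondent value by its population share:
  0–5 yr: (1,560/12,000) × 42.5 = 5.525
  6–7 yr: (2,520/12,000) × 39 = 8.19
  8–11 yr: (2,400/12,000) × 37.7 = 7.54
  12–15 yr: (1,680/12,000) × 54.2 = 7.588
  16+ yr: (3,840/12,000) × 15.8 = 5.056
Post-stratified estimate = 33.899 → 33.9%.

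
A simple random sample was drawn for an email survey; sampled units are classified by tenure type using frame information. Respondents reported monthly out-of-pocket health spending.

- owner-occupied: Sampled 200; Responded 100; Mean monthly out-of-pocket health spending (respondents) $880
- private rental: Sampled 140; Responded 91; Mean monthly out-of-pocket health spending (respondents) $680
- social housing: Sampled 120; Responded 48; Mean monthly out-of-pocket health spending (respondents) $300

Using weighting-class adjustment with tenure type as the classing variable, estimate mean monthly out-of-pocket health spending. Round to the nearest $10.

Response rates by class: owner-occupied 100/200 = 50%, private rental 91/140 = 65%, social housing 48/120 = 40%.
Inverse-response-rate weighting restores each class to its sampled count, so class totals weight by n_sampled:
  owner-occupied: 200 × 880 = 176,000
  private rental: 140 × 680 = 95,200
  social housing: 120 × 300 = 36,000
Adjusted estimate = 307,200 / 460 = 667.826 → $670.

$670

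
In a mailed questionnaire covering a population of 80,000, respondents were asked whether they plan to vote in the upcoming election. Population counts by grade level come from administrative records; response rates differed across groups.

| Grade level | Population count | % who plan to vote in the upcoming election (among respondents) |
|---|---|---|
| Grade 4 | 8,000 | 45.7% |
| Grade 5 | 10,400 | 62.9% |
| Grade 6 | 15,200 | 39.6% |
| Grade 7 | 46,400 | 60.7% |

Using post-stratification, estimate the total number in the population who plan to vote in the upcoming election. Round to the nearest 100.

Each cell contributes its population count × the respondent rate:
  Grade 4: 8,000 × 45.7% = 3656
  Grade 5: 10,400 × 62.9% = 6541.6
  Grade 6: 15,200 × 39.6% = 6019.2
  Grade 7: 46,400 × 60.7% = 28164.8
Estimated total = 44381.6 → 44,400.

44,400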